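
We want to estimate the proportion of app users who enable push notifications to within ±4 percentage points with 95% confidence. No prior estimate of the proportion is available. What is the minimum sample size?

601

For a proportion with margin E = 0.04 at 95% confidence, z = 1.960.
With no prior estimate, use p = 0.5, which maximizes p(1−p) at 0.25.
n = 0.25 × (z/E)² = 0.25 × (1.960/0.04)² = 600.25
Round up: n = 601.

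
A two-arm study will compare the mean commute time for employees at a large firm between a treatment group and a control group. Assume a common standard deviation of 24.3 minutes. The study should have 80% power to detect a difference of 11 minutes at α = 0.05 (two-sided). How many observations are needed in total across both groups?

For two equal groups, n per group = 2·((z_{α/2} + z_β)·σ/δ)².
z_{α/2} = 1.960; z_β = 0.842 (power 80%).
n = 2 × (2.802 × 24.3 / 11)² = 2 × 38.31 = 76.62
Round up: n = 77 per group.
Total across both groups: 2 × 77 = 154.

154 total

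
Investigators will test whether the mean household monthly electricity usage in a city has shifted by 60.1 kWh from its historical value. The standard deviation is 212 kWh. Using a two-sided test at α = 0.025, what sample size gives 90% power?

For a one-sample z-test, n = ((z_{α/2} + z_β)·σ/δ)².
z_{α/2} = 2.241 (two-sided α = 0.025); z_β = 1.282 (power 90% → β = 0.1).
n = (3.523 × 212 / 60.1)² = 154.44
Round up: n = 155.

n = 155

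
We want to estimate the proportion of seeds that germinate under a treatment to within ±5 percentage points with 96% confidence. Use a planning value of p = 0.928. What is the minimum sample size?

For a proportion with margin E = 0.05 at 96% confidence, z = 2.054.
n = p̂(1−p̂)(z/E)² = 0.928 × 0.072 × (2.054/0.05)² = 112.76
Round up: n = 113.

113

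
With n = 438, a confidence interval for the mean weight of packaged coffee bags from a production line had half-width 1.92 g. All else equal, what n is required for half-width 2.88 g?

195

Margin of error scales as 1/√n, so n₂ = n₁·(E₁/E₂)².
n₂ = 438 × (1.92/2.88)² = 438 × 0.4444 = 194.65
Round up: n₂ = 195.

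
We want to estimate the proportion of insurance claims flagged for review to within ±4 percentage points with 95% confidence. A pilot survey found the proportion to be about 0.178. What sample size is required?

352

For a proportion with margin E = 0.04 at 95% confidence, z = 1.960.
n = p̂(1−p̂)(z/E)² = 0.178 × 0.822 × (1.960/0.04)² = 351.30
Round up: n = 352.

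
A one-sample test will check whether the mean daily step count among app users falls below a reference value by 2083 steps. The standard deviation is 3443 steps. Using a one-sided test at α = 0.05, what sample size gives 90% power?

For a one-sample z-test, n = ((z_α + z_β)·σ/δ)².
z_α = 1.645 (one-sided α = 0.05); z_β = 1.282 (power 90% → β = 0.1).
n = (2.927 × 3443 / 2083)² = 23.41
Round up: n = 24.

24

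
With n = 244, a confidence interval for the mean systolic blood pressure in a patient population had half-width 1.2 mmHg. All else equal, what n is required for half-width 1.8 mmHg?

Margin of error scales as 1/√n, so n₂ = n₁·(E₁/E₂)².
n₂ = 244 × (1.2/1.8)² = 244 × 0.4444 = 108.43
Round up: n₂ = 109.

109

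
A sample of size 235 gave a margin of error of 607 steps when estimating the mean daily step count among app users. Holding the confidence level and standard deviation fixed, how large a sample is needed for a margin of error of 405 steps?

Margin of error scales as 1/√n, so n₂ = n₁·(E₁/E₂)².
n₂ = 235 × (607/405)² = 235 × 2.246 = 527.81
Round up: n₂ = 528.

528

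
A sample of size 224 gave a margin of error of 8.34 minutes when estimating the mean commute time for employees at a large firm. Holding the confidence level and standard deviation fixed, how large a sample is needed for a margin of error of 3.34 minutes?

1397

Margin of error scales as 1/√n, so n₂ = n₁·(E₁/E₂)².
n₂ = 224 × (8.34/3.34)² = 224 × 6.235 = 1396.64
Round up: n₂ = 1397.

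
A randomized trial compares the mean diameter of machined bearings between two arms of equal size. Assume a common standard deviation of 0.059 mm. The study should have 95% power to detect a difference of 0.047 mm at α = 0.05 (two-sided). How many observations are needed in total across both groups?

For two equal groups, n per group = 2·((z_{α/2} + z_β)·σ/δ)².
z_{α/2} = 1.960; z_β = 1.645 (power 95%).
n = 2 × (3.605 × 0.059 / 0.047)² = 2 × 20.48 = 40.96
Round up: n = 41 per group.
Total across both groups: 2 × 41 = 82.

82 total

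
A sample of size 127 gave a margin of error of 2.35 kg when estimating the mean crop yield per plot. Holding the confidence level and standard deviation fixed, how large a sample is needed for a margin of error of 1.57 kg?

Margin of error scales as 1/√n, so n₂ = n₁·(E₁/E₂)².
n₂ = 127 × (2.35/1.57)² = 127 × 2.24 = 284.48
Round up: n₂ = 285.

285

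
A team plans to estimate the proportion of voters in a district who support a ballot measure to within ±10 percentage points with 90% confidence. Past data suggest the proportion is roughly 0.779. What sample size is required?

n = 47

For a proportion with margin E = 0.1 at 90% confidence, z = 1.645.
n = p̂(1−p̂)(z/E)² = 0.779 × 0.221 × (1.645/0.1)² = 46.59
Round up: n = 47.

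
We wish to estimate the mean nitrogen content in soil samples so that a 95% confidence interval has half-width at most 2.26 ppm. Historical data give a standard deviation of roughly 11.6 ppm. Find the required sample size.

For a mean, the margin of error is E = z·σ/√n, so n = (zσ/E)².
At 95% confidence, z = 1.960.
n = (1.960 × 11.6 / 2.26)² = 101.21
Round up: n = 102.

n = 102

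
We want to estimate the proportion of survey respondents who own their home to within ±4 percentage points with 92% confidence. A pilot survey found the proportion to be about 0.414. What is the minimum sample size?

For a proportion with margin E = 0.04 at 92% confidence, z = 1.751.
n = p̂(1−p̂)(z/E)² = 0.414 × 0.586 × (1.751/0.04)² = 464.89
Round up: n = 465.

n = 465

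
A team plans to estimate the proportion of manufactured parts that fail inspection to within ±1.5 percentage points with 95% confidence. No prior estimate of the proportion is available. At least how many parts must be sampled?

For a proportion with margin E = 0.015 at 95% confidence, z = 1.960.
With no prior estimate, use p = 0.5, which maximizes p(1−p) at 0.25.
n = 0.25 × (z/E)² = 0.25 × (1.960/0.015)² = 4268.44
Round up: n = 4269.

4269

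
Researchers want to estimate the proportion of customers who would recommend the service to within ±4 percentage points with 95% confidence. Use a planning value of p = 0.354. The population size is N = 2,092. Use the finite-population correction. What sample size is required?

436

For a proportion with margin E = 0.04 at 95% confidence, z = 1.960.
n = p̂(1−p̂)(z/E)² = 0.354 × 0.646 × (1.960/0.04)² = 549.07 — call this n₀.
Finite-population correction with N = 2,092: n = n₀ / (1 + (n₀−1)/N) = 549.07 / 1.262 = 435.08
Round up: n = 436.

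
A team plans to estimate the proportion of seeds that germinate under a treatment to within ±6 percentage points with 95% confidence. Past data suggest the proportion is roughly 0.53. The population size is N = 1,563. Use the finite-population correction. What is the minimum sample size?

For a proportion with margin E = 0.06 at 95% confidence, z = 1.960.
n = p̂(1−p̂)(z/E)² = 0.53 × 0.47 × (1.960/0.06)² = 265.82 — call this n₀.
Finite-population correction with N = 1,563: n = n₀ / (1 + (n₀−1)/N) = 265.82 / 1.169 = 227.39
Round up: n = 228.

228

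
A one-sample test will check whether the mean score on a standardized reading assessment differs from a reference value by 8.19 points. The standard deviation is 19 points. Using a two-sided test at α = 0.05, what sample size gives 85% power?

n = 49

For a one-sample z-test, n = ((z_{α/2} + z_β)·σ/δ)².
z_{α/2} = 1.960 (two-sided α = 0.05); z_β = 1.036 (power 85% → β = 0.15).
n = (2.996 × 19 / 8.19)² = 48.31
Round up: n = 49.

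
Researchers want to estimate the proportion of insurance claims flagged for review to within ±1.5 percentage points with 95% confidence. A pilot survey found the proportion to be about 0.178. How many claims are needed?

For a proportion with margin E = 0.015 at 95% confidence, z = 1.960.
n = p̂(1−p̂)(z/E)² = 0.178 × 0.822 × (1.960/0.015)² = 2498.17
Round up: n = 2499.

2499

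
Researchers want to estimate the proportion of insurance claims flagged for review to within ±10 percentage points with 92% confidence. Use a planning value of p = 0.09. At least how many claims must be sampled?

26

For a proportion with margin E = 0.1 at 92% confidence, z = 1.751.
n = p̂(1−p̂)(z/E)² = 0.09 × 0.91 × (1.751/0.1)² = 25.11
Round up: n = 26.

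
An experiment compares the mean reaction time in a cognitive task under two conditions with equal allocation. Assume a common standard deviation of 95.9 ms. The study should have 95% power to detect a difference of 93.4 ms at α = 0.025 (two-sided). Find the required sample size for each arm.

32 per group

For two equal groups, n per group = 2·((z_{α/2} + z_β)·σ/δ)².
z_{α/2} = 2.241; z_β = 1.645 (power 95%).
n = 2 × (3.886 × 95.9 / 93.4)² = 2 × 15.92 = 31.84
Round up: n = 32 per group.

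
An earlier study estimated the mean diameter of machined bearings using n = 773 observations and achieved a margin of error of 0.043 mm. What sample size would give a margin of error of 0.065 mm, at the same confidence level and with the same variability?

Margin of error scales as 1/√n, so n₂ = n₁·(E₁/E₂)².
n₂ = 773 × (0.043/0.065)² = 773 × 0.4376 = 338.26
Round up: n₂ = 339.

339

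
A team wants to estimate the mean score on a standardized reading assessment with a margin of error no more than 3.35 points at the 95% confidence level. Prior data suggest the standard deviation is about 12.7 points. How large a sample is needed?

For a mean, the margin of error is E = z·σ/√n, so n = (zσ/E)².
At 95% confidence, z = 1.960.
n = (1.960 × 12.7 / 3.35)² = 55.21
Round up: n = 56.

56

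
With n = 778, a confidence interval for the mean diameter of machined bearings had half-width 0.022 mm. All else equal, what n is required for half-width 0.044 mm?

Margin of error scales as 1/√n, so n₂ = n₁·(E₁/E₂)².
n₂ = 778 × (0.022/0.044)² = 778 × 0.25 = 194.50
Round up: n₂ = 195.

195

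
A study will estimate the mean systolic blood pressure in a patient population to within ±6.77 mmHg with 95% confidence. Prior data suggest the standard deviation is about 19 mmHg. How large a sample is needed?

31

For a mean, the margin of error is E = z·σ/√n, so n = (zσ/E)².
At 95% confidence, z = 1.960.
n = (1.960 × 19 / 6.77)² = 30.26
Round up: n = 31.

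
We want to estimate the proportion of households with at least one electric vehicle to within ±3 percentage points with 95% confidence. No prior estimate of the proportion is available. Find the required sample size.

1068

For a proportion with margin E = 0.03 at 95% confidence, z = 1.960.
With no prior estimate, use p = 0.5, which maximizes p(1−p) at 0.25.
n = 0.25 × (z/E)² = 0.25 × (1.960/0.03)² = 1067.11
Round up: n = 1068.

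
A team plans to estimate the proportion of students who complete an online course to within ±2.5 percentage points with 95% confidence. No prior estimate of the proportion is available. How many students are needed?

For a proportion with margin E = 0.025 at 95% confidence, z = 1.960.
With no prior estimate, use p = 0.5, which maximizes p(1−p) at 0.25.
n = 0.25 × (z/E)² = 0.25 × (1.960/0.025)² = 1536.64
Round up: n = 1537.

1537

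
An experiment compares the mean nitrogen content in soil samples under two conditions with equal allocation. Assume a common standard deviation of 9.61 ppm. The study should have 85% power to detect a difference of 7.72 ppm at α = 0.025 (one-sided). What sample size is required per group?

28 per group

For two equal groups, n per group = 2·((z_α + z_β)·σ/δ)².
z_α = 1.960; z_β = 1.036 (power 85%).
n = 2 × (2.996 × 9.61 / 7.72)² = 2 × 13.91 = 27.82
Round up: n = 28 per group.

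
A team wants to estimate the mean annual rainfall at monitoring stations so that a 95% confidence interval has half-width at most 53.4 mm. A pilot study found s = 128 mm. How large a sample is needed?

For a mean, the margin of error is E = z·σ/√n, so n = (zσ/E)².
At 95% confidence, z = 1.960.
n = (1.960 × 128 / 53.4)² = 22.07
Round up: n = 23.

n = 23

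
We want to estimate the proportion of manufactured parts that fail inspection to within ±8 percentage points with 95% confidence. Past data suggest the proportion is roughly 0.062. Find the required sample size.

For a proportion with margin E = 0.08 at 95% confidence, z = 1.960.
n = p̂(1−p̂)(z/E)² = 0.062 × 0.938 × (1.960/0.08)² = 34.91
Round up: n = 35.

35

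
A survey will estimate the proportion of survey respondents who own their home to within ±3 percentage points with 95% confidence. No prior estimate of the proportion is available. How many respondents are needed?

n = 1068

For a proportion with margin E = 0.03 at 95% confidence, z = 1.960.
With no prior estimate, use p = 0.5, which maximizes p(1−p) at 0.25.
n = 0.25 × (z/E)² = 0.25 × (1.960/0.03)² = 1067.11
Round up: n = 1068.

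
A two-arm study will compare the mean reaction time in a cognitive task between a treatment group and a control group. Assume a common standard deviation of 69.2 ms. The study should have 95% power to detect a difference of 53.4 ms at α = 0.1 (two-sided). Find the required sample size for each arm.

37 per group

For two equal groups, n per group = 2·((z_{α/2} + z_β)·σ/δ)².
z_{α/2} = 1.645; z_β = 1.645 (power 95%).
n = 2 × (3.290 × 69.2 / 53.4)² = 2 × 18.18 = 36.36
Round up: n = 37 per group.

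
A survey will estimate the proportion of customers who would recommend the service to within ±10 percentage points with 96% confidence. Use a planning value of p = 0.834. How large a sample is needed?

For a proportion with margin E = 0.1 at 96% confidence, z = 2.054.
n = p̂(1−p̂)(z/E)² = 0.834 × 0.166 × (2.054/0.1)² = 58.41
Round up: n = 59.

59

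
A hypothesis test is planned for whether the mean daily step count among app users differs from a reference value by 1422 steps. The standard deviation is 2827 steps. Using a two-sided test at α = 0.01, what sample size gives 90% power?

59

For a one-sample z-test, n = ((z_{α/2} + z_β)·σ/δ)².
z_{α/2} = 2.576 (two-sided α = 0.01); z_β = 1.282 (power 90% → β = 0.1).
n = (3.858 × 2827 / 1422)² = 58.83
Round up: n = 59.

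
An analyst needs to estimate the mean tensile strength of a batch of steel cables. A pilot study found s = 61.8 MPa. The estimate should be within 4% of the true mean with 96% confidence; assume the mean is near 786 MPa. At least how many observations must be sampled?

For a mean, the margin of error is E = z·σ/√n, so n = (zσ/E)².
At 96% confidence, z = 2.054.
E = 4% of 786 = 31.44 MPa.
n = (2.054 × 61.8 / 31.44)² = 16.30
Round up: n = 17.

17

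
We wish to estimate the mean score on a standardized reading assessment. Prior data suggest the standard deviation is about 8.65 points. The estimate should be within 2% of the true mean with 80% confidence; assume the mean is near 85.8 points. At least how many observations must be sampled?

For a mean, the margin of error is E = z·σ/√n, so n = (zσ/E)².
At 80% confidence, z = 1.282.
E = 2% of 85.8 = 1.716 points.
n = (1.282 × 8.65 / 1.716)² = 41.76
Round up: n = 42.

42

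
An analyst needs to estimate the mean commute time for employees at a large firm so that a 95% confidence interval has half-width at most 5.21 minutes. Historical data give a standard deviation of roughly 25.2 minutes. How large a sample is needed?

For a mean, the margin of error is E = z·σ/√n, so n = (zσ/E)².
At 95% confidence, z = 1.960.
n = (1.960 × 25.2 / 5.21)² = 89.87
Round up: n = 90.

90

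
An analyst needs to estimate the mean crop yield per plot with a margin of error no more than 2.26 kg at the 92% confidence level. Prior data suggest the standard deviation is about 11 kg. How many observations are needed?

For a mean, the margin of error is E = z·σ/√n, so n = (zσ/E)².
At 92% confidence, z = 1.751.
n = (1.751 × 11 / 2.26)² = 72.63
Round up: n = 73.

73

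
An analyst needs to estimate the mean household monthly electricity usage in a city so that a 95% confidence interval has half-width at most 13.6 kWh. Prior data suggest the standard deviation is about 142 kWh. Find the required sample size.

For a mean, the margin of error is E = z·σ/√n, so n = (zσ/E)².
At 95% confidence, z = 1.960.
n = (1.960 × 142 / 13.6)² = 418.80
Round up: n = 419.

n = 419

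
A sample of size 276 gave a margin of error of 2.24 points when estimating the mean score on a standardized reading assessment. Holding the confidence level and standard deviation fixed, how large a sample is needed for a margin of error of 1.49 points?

Margin of error scales as 1/√n, so n₂ = n₁·(E₁/E₂)².
n₂ = 276 × (2.24/1.49)² = 276 × 2.26 = 623.76
Round up: n₂ = 624.

624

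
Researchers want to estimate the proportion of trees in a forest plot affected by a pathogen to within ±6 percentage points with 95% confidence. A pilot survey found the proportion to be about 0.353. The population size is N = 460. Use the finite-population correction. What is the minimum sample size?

For a proportion with margin E = 0.06 at 95% confidence, z = 1.960.
n = p̂(1−p̂)(z/E)² = 0.353 × 0.647 × (1.960/0.06)² = 243.72 — call this n₀.
Finite-population correction with N = 460: n = n₀ / (1 + (n₀−1)/N) = 243.72 / 1.528 = 159.50
Round up: n = 160.

160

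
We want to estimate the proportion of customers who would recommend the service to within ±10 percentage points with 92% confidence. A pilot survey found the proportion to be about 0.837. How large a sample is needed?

42

For a proportion with margin E = 0.1 at 92% confidence, z = 1.751.
n = p̂(1−p̂)(z/E)² = 0.837 × 0.163 × (1.751/0.1)² = 41.83
Round up: n = 42.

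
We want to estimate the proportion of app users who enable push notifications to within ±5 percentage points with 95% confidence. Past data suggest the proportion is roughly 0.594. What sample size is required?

For a proportion with margin E = 0.05 at 95% confidence, z = 1.960.
n = p̂(1−p̂)(z/E)² = 0.594 × 0.406 × (1.960/0.05)² = 370.58
Round up: n = 371.

n = 371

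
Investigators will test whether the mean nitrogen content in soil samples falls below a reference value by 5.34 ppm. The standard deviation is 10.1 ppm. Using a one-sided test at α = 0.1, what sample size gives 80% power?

For a one-sample z-test, n = ((z_α + z_β)·σ/δ)².
z_α = 1.282 (one-sided α = 0.1); z_β = 0.842 (power 80% → β = 0.2).
n = (2.124 × 10.1 / 5.34)² = 16.14
Round up: n = 17.

n = 17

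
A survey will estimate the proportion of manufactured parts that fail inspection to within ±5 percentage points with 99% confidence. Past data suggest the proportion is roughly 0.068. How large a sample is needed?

n = 169

For a proportion with margin E = 0.05 at 99% confidence, z = 2.576.
n = p̂(1−p̂)(z/E)² = 0.068 × 0.932 × (2.576/0.05)² = 168.22
Round up: n = 169.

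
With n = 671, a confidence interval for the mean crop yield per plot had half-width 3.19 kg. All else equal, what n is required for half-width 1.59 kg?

Margin of error scales as 1/√n, so n₂ = n₁·(E₁/E₂)².
n₂ = 671 × (3.19/1.59)² = 671 × 4.025 = 2700.78
Round up: n₂ = 2701.

2701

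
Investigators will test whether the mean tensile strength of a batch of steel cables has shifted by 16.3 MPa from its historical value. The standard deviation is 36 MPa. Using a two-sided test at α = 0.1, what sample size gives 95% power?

53

For a one-sample z-test, n = ((z_{α/2} + z_β)·σ/δ)².
z_{α/2} = 1.645 (two-sided α = 0.1); z_β = 1.645 (power 95% → β = 0.05).
n = (3.290 × 36 / 16.3)² = 52.80
Round up: n = 53.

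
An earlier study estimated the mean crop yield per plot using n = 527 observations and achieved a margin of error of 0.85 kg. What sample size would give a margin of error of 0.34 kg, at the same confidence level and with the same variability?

n = 3294

Margin of error scales as 1/√n, so n₂ = n₁·(E₁/E₂)².
n₂ = 527 × (0.85/0.34)² = 527 × 6.25 = 3293.75
Round up: n₂ = 3294.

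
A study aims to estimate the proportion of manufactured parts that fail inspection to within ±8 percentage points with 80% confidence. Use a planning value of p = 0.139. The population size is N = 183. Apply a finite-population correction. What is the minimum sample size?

For a proportion with margin E = 0.08 at 80% confidence, z = 1.282.
n = p̂(1−p̂)(z/E)² = 0.139 × 0.861 × (1.282/0.08)² = 30.73 — call this n₀.
Finite-population correction with N = 183: n = n₀ / (1 + (n₀−1)/N) = 30.73 / 1.162 = 26.45
Round up: n = 27.

27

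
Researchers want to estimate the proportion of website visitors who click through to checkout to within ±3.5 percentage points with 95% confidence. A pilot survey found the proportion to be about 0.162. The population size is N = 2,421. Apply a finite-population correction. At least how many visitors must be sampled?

363

For a proportion with margin E = 0.035 at 95% confidence, z = 1.960.
n = p̂(1−p̂)(z/E)² = 0.162 × 0.838 × (1.960/0.035)² = 425.73 — call this n₀.
Finite-population correction with N = 2,421: n = n₀ / (1 + (n₀−1)/N) = 425.73 / 1.175 = 362.32
Round up: n = 363.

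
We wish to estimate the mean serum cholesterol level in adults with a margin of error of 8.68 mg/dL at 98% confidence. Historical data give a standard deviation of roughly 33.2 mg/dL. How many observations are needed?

80

For a mean, the margin of error is E = z·σ/√n, so n = (zσ/E)².
At 98% confidence, z = 2.326.
n = (2.326 × 33.2 / 8.68)² = 79.15
Round up: n = 80.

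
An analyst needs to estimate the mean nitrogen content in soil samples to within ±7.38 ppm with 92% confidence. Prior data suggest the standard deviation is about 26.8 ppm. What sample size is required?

n = 41

For a mean, the margin of error is E = z·σ/√n, so n = (zσ/E)².
At 92% confidence, z = 1.751.
n = (1.751 × 26.8 / 7.38)² = 40.43
Round up: n = 41.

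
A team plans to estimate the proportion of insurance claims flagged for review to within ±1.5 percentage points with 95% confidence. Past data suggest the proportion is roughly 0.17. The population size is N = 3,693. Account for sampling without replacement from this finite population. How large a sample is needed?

For a proportion with margin E = 0.015 at 95% confidence, z = 1.960.
n = p̂(1−p̂)(z/E)² = 0.17 × 0.83 × (1.960/0.015)² = 2409.11 — call this n₀.
Finite-population correction with N = 3,693: n = n₀ / (1 + (n₀−1)/N) = 2409.11 / 1.652 = 1458.30
Round up: n = 1459.

1459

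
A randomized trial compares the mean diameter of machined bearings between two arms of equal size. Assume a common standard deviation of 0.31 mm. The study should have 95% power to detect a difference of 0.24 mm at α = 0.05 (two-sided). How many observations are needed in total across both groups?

88 total

For two equal groups, n per group = 2·((z_{α/2} + z_β)·σ/δ)².
z_{α/2} = 1.960; z_β = 1.645 (power 95%).
n = 2 × (3.605 × 0.31 / 0.24)² = 2 × 21.68 = 43.36
Round up: n = 44 per group.
Total across both groups: 2 × 44 = 88.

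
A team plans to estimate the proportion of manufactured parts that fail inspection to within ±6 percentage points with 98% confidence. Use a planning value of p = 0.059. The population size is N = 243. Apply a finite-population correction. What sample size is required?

63

For a proportion with margin E = 0.06 at 98% confidence, z = 2.326.
n = p̂(1−p̂)(z/E)² = 0.059 × 0.941 × (2.326/0.06)² = 83.44 — call this n₀.
Finite-population correction with N = 243: n = n₀ / (1 + (n₀−1)/N) = 83.44 / 1.339 = 62.32
Round up: n = 63.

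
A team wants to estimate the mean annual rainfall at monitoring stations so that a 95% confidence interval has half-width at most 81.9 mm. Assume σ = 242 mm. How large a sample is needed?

For a mean, the margin of error is E = z·σ/√n, so n = (zσ/E)².
At 95% confidence, z = 1.960.
n = (1.960 × 242 / 81.9)² = 33.54
Round up: n = 34.

34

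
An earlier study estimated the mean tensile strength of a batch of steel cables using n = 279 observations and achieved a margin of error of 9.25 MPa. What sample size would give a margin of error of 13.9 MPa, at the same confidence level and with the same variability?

124

Margin of error scales as 1/√n, so n₂ = n₁·(E₁/E₂)².
n₂ = 279 × (9.25/13.9)² = 279 × 0.4428 = 123.54
Round up: n₂ = 124.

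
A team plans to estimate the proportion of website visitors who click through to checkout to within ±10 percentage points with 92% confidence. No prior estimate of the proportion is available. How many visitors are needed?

77

For a proportion with margin E = 0.1 at 92% confidence, z = 1.751.
With no prior estimate, use p = 0.5, which maximizes p(1−p) at 0.25.
n = 0.25 × (z/E)² = 0.25 × (1.751/0.1)² = 76.65
Round up: n = 77.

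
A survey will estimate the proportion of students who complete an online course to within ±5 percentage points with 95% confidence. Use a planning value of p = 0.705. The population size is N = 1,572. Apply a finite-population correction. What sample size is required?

n = 266

For a proportion with margin E = 0.05 at 95% confidence, z = 1.960.
n = p̂(1−p̂)(z/E)² = 0.705 × 0.295 × (1.960/0.05)² = 319.58 — call this n₀.
Finite-population correction with N = 1,572: n = n₀ / (1 + (n₀−1)/N) = 319.58 / 1.203 = 265.65
Round up: n = 266.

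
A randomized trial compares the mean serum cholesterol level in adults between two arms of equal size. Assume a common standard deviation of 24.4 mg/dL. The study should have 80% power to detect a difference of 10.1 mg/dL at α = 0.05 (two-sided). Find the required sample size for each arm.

For two equal groups, n per group = 2·((z_{α/2} + z_β)·σ/δ)².
z_{α/2} = 1.960; z_β = 0.842 (power 80%).
n = 2 × (2.802 × 24.4 / 10.1)² = 2 × 45.82 = 91.64
Round up: n = 92 per group.

92 per group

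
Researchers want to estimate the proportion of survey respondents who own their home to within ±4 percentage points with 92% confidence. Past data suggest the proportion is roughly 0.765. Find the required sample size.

For a proportion with margin E = 0.04 at 92% confidence, z = 1.751.
n = p̂(1−p̂)(z/E)² = 0.765 × 0.235 × (1.751/0.04)² = 344.49
Round up: n = 345.

n = 345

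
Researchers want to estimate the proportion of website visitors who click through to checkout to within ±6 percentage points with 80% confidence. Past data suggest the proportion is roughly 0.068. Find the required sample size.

29

For a proportion with margin E = 0.06 at 80% confidence, z = 1.282.
n = p̂(1−p̂)(z/E)² = 0.068 × 0.932 × (1.282/0.06)² = 28.93
Round up: n = 29.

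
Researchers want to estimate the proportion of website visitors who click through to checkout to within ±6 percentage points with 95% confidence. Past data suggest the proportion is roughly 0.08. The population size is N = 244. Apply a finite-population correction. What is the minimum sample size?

For a proportion with margin E = 0.06 at 95% confidence, z = 1.960.
n = p̂(1−p̂)(z/E)² = 0.08 × 0.92 × (1.960/0.06)² = 78.54 — call this n₀.
Finite-population correction with N = 244: n = n₀ / (1 + (n₀−1)/N) = 78.54 / 1.318 = 59.59
Round up: n = 60.

60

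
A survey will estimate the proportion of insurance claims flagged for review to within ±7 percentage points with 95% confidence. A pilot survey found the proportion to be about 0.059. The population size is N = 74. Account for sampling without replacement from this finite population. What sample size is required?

For a proportion with margin E = 0.07 at 95% confidence, z = 1.960.
n = p̂(1−p̂)(z/E)² = 0.059 × 0.941 × (1.960/0.07)² = 43.53 — call this n₀.
Finite-population correction with N = 74: n = n₀ / (1 + (n₀−1)/N) = 43.53 / 1.575 = 27.64
Round up: n = 28.

28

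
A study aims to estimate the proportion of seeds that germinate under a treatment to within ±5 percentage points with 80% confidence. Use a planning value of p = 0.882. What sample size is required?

69

For a proportion with margin E = 0.05 at 80% confidence, z = 1.282.
n = p̂(1−p̂)(z/E)² = 0.882 × 0.118 × (1.282/0.05)² = 68.42
Round up: n = 69.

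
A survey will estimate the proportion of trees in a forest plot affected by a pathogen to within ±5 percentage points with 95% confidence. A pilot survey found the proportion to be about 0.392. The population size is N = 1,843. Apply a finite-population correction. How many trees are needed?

306

For a proportion with margin E = 0.05 at 95% confidence, z = 1.960.
n = p̂(1−p̂)(z/E)² = 0.392 × 0.608 × (1.960/0.05)² = 366.24 — call this n₀.
Finite-population correction with N = 1,843: n = n₀ / (1 + (n₀−1)/N) = 366.24 / 1.198 = 305.71
Round up: n = 306.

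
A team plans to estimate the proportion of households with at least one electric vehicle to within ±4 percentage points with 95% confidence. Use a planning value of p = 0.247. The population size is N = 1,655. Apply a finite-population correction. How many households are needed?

For a proportion with margin E = 0.04 at 95% confidence, z = 1.960.
n = p̂(1−p̂)(z/E)² = 0.247 × 0.753 × (1.960/0.04)² = 446.56 — call this n₀.
Finite-population correction with N = 1,655: n = n₀ / (1 + (n₀−1)/N) = 446.56 / 1.269 = 351.90
Round up: n = 352.

352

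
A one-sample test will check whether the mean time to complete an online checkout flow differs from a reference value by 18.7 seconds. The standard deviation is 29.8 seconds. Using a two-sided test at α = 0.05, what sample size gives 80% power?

20

For a one-sample z-test, n = ((z_{α/2} + z_β)·σ/δ)².
z_{α/2} = 1.960 (two-sided α = 0.05); z_β = 0.842 (power 80% → β = 0.2).
n = (2.802 × 29.8 / 18.7)² = 19.94
Round up: n = 20.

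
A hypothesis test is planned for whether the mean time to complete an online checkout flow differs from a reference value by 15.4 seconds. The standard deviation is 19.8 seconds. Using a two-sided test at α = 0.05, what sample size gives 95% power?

22

For a one-sample z-test, n = ((z_{α/2} + z_β)·σ/δ)².
z_{α/2} = 1.960 (two-sided α = 0.05); z_β = 1.645 (power 95% → β = 0.05).
n = (3.605 × 19.8 / 15.4)² = 21.48
Round up: n = 22.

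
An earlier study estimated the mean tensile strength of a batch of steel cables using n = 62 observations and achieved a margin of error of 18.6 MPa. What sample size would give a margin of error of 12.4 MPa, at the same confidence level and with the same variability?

n = 140

Margin of error scales as 1/√n, so n₂ = n₁·(E₁/E₂)².
n₂ = 62 × (18.6/12.4)² = 62 × 2.25 = 139.50
Round up: n₂ = 140.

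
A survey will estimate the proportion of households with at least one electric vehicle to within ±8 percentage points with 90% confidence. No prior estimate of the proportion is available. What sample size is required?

106

For a proportion with margin E = 0.08 at 90% confidence, z = 1.645.
With no prior estimate, use p = 0.5, which maximizes p(1−p) at 0.25.
n = 0.25 × (z/E)² = 0.25 × (1.645/0.08)² = 105.70
Round up: n = 106.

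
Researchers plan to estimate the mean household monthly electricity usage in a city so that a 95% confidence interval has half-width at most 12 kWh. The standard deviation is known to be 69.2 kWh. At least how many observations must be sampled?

For a mean, the margin of error is E = z·σ/√n, so n = (zσ/E)².
At 95% confidence, z = 1.960.
n = (1.960 × 69.2 / 12)² = 127.75
Round up: n = 128.

128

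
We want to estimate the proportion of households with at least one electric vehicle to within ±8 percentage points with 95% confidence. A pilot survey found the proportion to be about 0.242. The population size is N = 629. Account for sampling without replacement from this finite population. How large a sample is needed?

For a proportion with margin E = 0.08 at 95% confidence, z = 1.960.
n = p̂(1−p̂)(z/E)² = 0.242 × 0.758 × (1.960/0.08)² = 110.11 — call this n₀.
Finite-population correction with N = 629: n = n₀ / (1 + (n₀−1)/N) = 110.11 / 1.173 = 93.87
Round up: n = 94.

94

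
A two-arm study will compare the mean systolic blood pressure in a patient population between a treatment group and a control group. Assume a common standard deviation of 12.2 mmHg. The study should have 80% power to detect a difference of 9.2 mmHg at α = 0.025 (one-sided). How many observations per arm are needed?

28 per group

For two equal groups, n per group = 2·((z_α + z_β)·σ/δ)².
z_α = 1.960; z_β = 0.842 (power 80%).
n = 2 × (2.802 × 12.2 / 9.2)² = 2 × 13.81 = 27.62
Round up: n = 28 per group.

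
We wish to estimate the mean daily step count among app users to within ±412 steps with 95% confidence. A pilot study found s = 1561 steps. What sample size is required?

For a mean, the margin of error is E = z·σ/√n, so n = (zσ/E)².
At 95% confidence, z = 1.960.
n = (1.960 × 1561 / 412)² = 55.15
Round up: n = 56.

56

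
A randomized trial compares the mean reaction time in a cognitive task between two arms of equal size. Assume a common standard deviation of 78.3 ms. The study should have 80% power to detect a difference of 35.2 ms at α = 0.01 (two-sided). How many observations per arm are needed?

116 per group

For two equal groups, n per group = 2·((z_{α/2} + z_β)·σ/δ)².
z_{α/2} = 2.576; z_β = 0.842 (power 80%).
n = 2 × (3.418 × 78.3 / 35.2)² = 2 × 57.81 = 115.62
Round up: n = 116 per group.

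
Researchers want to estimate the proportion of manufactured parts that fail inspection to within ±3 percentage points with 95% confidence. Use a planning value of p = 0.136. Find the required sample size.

For a proportion with margin E = 0.03 at 95% confidence, z = 1.960.
n = p̂(1−p̂)(z/E)² = 0.136 × 0.864 × (1.960/0.03)² = 501.56
Round up: n = 502.

502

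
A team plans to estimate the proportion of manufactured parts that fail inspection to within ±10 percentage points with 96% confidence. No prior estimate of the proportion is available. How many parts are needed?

For a proportion with margin E = 0.1 at 96% confidence, z = 2.054.
With no prior estimate, use p = 0.5, which maximizes p(1−p) at 0.25.
n = 0.25 × (z/E)² = 0.25 × (2.054/0.1)² = 105.47
Round up: n = 106.

106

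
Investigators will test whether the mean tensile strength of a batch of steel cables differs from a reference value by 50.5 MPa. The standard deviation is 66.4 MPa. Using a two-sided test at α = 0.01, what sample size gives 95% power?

For a one-sample z-test, n = ((z_{α/2} + z_β)·σ/δ)².
z_{α/2} = 2.576 (two-sided α = 0.01); z_β = 1.645 (power 95% → β = 0.05).
n = (4.221 × 66.4 / 50.5)² = 30.80
Round up: n = 31.

31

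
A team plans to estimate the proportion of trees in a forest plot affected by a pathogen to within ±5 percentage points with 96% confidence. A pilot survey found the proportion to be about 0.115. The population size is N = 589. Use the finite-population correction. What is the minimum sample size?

134

For a proportion with margin E = 0.05 at 96% confidence, z = 2.054.
n = p̂(1−p̂)(z/E)² = 0.115 × 0.885 × (2.054/0.05)² = 171.75 — call this n₀.
Finite-population correction with N = 589: n = n₀ / (1 + (n₀−1)/N) = 171.75 / 1.29 = 133.14
Round up: n = 134.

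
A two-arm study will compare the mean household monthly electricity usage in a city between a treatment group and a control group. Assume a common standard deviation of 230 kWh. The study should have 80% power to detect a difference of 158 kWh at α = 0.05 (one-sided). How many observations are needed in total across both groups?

54 total

For two equal groups, n per group = 2·((z_α + z_β)·σ/δ)².
z_α = 1.645; z_β = 0.842 (power 80%).
n = 2 × (2.487 × 230 / 158)² = 2 × 13.11 = 26.22
Round up: n = 27 per group.
Total across both groups: 2 × 27 = 54.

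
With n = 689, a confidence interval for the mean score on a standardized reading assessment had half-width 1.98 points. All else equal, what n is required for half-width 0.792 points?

Margin of error scales as 1/√n, so n₂ = n₁·(E₁/E₂)².
n₂ = 689 × (1.98/0.792)² = 689 × 6.25 = 4306.25
Round up: n₂ = 4307.

4307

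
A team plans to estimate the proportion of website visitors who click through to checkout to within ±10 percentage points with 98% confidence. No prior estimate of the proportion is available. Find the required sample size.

For a proportion with margin E = 0.1 at 98% confidence, z = 2.326.
With no prior estimate, use p = 0.5, which maximizes p(1−p) at 0.25.
n = 0.25 × (z/E)² = 0.25 × (2.326/0.1)² = 135.26
Round up: n = 136.

136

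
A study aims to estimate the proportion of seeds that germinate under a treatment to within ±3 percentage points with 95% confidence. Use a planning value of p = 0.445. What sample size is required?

For a proportion with margin E = 0.03 at 95% confidence, z = 1.960.
n = p̂(1−p̂)(z/E)² = 0.445 × 0.555 × (1.960/0.03)² = 1054.20
Round up: n = 1055.

1055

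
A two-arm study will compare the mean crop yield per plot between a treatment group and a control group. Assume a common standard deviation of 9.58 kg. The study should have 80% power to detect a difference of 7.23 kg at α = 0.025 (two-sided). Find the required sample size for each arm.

For two equal groups, n per group = 2·((z_{α/2} + z_β)·σ/δ)².
z_{α/2} = 2.241; z_β = 0.842 (power 80%).
n = 2 × (3.083 × 9.58 / 7.23)² = 2 × 16.69 = 33.38
Round up: n = 34 per group.

34 per group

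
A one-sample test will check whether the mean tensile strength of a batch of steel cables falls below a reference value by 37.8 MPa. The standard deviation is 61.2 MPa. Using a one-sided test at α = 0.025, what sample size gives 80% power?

For a one-sample z-test, n = ((z_α + z_β)·σ/δ)².
z_α = 1.960 (one-sided α = 0.025); z_β = 0.842 (power 80% → β = 0.2).
n = (2.802 × 61.2 / 37.8)² = 20.58
Round up: n = 21.

21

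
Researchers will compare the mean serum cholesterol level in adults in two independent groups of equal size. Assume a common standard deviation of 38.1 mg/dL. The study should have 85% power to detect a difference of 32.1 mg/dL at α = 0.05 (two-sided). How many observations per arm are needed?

For two equal groups, n per group = 2·((z_{α/2} + z_β)·σ/δ)².
z_{α/2} = 1.960; z_β = 1.036 (power 85%).
n = 2 × (2.996 × 38.1 / 32.1)² = 2 × 12.65 = 25.30
Round up: n = 26 per group.

26 per group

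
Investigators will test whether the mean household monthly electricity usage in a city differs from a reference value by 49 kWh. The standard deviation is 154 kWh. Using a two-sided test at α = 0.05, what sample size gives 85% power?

89

For a one-sample z-test, n = ((z_{α/2} + z_β)·σ/δ)².
z_{α/2} = 1.960 (two-sided α = 0.05); z_β = 1.036 (power 85% → β = 0.15).
n = (2.996 × 154 / 49)² = 88.66
Round up: n = 89.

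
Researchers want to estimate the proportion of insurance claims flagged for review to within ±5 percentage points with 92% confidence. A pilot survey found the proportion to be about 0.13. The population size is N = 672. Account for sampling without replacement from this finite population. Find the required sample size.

116

For a proportion with margin E = 0.05 at 92% confidence, z = 1.751.
n = p̂(1−p̂)(z/E)² = 0.13 × 0.87 × (1.751/0.05)² = 138.71 — call this n₀.
Finite-population correction with N = 672: n = n₀ / (1 + (n₀−1)/N) = 138.71 / 1.205 = 115.11
Round up: n = 116.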